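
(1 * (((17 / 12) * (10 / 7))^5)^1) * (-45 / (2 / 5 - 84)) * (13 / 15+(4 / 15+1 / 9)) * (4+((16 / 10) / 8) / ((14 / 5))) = 22185265625 / 239600592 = 92.59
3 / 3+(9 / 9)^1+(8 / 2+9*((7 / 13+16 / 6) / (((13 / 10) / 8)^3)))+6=192342732 / 28561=6734.45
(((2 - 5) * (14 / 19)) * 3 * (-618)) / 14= 5562 / 19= 292.74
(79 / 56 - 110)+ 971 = 48295 / 56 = 862.41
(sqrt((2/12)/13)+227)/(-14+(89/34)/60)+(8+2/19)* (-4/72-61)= -2488488113/4868541-340* sqrt(78)/370123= -511.14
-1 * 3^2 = -9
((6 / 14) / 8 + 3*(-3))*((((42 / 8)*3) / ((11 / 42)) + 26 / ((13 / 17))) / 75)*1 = -345857 / 30800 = -11.23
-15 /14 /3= -5 /14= -0.36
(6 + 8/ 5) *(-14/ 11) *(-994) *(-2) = -19229.38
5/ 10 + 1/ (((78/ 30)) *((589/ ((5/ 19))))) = 145533/ 290966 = 0.50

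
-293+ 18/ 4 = -577/ 2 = -288.50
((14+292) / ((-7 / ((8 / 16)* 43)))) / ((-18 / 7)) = 365.50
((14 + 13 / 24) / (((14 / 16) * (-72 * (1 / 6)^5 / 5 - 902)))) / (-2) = 31410 / 3409567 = 0.01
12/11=1.09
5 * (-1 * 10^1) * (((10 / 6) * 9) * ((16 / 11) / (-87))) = 4000 / 319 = 12.54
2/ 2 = 1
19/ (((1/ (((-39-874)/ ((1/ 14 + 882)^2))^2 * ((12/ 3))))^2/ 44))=13716195154949621796847616/ 540821969036053688134057647031201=0.00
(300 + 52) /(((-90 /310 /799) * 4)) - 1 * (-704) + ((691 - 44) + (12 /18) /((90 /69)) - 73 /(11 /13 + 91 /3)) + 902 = -4376407249 /18240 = -239934.61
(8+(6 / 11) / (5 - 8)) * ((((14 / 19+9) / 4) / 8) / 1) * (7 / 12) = 55685 / 40128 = 1.39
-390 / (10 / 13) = -507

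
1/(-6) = -1/6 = -0.17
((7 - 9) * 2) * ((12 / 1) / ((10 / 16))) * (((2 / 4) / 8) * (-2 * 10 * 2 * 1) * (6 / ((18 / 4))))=256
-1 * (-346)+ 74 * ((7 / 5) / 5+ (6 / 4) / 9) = 28429 / 75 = 379.05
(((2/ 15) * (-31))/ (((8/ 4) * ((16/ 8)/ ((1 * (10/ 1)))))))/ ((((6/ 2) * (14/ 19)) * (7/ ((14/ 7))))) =-589/ 441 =-1.34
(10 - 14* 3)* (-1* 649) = 20768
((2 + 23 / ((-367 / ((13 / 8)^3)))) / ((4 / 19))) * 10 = 30901315 / 375808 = 82.23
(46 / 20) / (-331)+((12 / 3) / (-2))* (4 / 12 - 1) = 1.33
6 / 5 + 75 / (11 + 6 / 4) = 36 / 5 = 7.20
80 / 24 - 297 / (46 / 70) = -30955 / 69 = -448.62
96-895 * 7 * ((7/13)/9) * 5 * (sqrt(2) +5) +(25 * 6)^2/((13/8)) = 534857/117-219275 * sqrt(2)/117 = 1920.99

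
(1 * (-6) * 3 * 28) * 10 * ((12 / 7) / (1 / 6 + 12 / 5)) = -259200 / 77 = -3366.23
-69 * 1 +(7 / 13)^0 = -68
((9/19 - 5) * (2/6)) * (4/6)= -172/171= -1.01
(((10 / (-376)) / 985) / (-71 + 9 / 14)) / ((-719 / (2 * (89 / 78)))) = -623 / 511474289430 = -0.00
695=695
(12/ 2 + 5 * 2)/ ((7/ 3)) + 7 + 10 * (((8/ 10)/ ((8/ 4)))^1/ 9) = 901/ 63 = 14.30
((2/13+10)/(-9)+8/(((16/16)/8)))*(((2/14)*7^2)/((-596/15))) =-21455/1937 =-11.08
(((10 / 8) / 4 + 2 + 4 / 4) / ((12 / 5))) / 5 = 53 / 192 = 0.28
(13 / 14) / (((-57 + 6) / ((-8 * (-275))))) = -14300 / 357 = -40.06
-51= -51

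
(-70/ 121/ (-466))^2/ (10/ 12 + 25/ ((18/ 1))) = 2205/ 3179380996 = 0.00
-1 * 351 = -351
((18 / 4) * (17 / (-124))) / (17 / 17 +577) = -9 / 8432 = -0.00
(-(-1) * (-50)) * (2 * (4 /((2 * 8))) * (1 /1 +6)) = -175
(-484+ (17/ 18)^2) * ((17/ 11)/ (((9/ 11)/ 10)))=-13304795/ 1458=-9125.37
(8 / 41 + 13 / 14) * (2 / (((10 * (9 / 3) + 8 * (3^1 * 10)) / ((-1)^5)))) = -43 / 5166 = -0.01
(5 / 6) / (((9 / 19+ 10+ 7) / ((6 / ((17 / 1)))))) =95 / 5644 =0.02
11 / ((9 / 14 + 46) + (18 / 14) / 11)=1694 / 7201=0.24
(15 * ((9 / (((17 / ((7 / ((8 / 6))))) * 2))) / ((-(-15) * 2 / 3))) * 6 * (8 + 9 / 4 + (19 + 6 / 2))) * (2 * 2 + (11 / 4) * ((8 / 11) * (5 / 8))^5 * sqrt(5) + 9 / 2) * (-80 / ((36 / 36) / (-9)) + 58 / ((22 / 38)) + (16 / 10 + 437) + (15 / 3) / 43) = 4747853525625 * sqrt(5) / 175223488 + 7596565641 / 1760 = 4376818.95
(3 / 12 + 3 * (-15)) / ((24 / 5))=-9.32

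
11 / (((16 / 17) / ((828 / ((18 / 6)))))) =12903 / 4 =3225.75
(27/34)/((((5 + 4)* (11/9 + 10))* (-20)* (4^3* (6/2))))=-0.00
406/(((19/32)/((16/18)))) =103936/171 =607.81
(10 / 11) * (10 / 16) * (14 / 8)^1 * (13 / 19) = 2275 / 3344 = 0.68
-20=-20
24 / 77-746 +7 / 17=-975567 / 1309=-745.28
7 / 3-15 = -38 / 3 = -12.67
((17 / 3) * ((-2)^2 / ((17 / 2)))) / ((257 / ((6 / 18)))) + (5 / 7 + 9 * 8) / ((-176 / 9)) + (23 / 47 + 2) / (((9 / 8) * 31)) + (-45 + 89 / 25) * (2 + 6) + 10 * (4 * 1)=-30637163990581 / 103797262800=-295.16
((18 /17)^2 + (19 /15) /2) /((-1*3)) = -15211 /26010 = -0.58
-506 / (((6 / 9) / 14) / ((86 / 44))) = -20769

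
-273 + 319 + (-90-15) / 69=1023 / 23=44.48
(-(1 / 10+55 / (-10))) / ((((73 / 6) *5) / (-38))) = -6156 / 1825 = -3.37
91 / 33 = 2.76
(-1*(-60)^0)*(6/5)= -6/5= -1.20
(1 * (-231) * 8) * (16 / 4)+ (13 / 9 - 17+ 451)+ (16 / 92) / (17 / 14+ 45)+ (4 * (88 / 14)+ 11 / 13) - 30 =-84832130360 / 12187539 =-6960.56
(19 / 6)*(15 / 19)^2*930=34875 / 19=1835.53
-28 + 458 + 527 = 957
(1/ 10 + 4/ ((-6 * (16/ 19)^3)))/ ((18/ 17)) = -530791/ 552960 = -0.96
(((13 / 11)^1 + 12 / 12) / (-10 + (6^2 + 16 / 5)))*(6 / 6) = 0.07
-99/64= -1.55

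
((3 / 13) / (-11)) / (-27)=1 / 1287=0.00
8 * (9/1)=72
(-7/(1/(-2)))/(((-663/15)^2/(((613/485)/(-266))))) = -3065/90013963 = -0.00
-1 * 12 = -12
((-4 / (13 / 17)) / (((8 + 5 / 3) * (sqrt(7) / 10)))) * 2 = -4.09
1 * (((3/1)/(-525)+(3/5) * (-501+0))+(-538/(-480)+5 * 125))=325.52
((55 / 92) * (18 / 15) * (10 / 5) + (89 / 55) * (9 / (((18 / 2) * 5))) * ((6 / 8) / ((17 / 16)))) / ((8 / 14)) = 1251873 / 430100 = 2.91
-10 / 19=-0.53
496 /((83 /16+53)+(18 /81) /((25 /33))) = 595200 /70177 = 8.48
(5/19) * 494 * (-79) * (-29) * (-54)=-16082820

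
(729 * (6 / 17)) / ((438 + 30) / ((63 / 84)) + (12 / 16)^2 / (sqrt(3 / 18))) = 38817792 / 94142005 - 34992 * sqrt(6) / 94142005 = 0.41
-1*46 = -46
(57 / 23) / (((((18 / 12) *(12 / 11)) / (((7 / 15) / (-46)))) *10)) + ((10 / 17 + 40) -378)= -5461844071 / 16187400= -337.41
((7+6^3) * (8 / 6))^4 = 633081200896 / 81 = 7815817295.01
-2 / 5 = -0.40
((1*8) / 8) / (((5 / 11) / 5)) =11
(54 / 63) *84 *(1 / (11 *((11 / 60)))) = 35.70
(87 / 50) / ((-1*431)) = -87 / 21550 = -0.00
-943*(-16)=15088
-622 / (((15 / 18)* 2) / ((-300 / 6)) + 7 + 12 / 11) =-205260 / 2659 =-77.19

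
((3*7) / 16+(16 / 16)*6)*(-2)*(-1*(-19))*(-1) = 2223 / 8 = 277.88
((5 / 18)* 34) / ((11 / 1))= 0.86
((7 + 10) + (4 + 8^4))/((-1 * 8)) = -4117/8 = -514.62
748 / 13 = 57.54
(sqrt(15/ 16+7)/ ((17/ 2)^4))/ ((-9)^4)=4* sqrt(127)/ 547981281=0.00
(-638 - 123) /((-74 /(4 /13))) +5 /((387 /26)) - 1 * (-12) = 2885308 /186147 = 15.50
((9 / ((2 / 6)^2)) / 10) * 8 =324 / 5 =64.80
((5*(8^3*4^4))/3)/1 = 655360/3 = 218453.33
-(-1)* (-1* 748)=-748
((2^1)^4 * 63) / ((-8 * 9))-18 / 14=-107 / 7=-15.29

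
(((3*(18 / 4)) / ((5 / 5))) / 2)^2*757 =551853 / 16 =34490.81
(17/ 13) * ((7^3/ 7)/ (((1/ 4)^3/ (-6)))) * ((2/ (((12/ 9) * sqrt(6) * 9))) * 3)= -5022.58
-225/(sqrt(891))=-25 * sqrt(11)/11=-7.54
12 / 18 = 2 / 3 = 0.67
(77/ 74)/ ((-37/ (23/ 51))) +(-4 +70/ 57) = -2462639/ 884374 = -2.78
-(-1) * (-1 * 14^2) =-196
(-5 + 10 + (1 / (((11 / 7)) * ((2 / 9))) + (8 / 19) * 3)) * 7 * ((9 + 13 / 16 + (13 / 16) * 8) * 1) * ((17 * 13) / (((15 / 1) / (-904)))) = -11604128991 / 836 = -13880537.07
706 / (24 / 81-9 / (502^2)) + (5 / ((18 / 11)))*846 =10014514813 / 2015789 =4968.04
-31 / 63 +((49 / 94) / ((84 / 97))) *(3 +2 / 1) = 59639 / 23688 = 2.52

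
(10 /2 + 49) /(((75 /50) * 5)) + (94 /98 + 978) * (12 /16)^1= 726591 /980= 741.42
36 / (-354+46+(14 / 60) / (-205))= -221400 / 1894207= -0.12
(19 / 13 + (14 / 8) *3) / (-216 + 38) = -349 / 9256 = -0.04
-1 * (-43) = 43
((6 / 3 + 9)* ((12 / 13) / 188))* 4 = 132 / 611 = 0.22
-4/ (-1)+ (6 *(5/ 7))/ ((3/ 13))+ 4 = 186/ 7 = 26.57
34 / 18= 17 / 9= 1.89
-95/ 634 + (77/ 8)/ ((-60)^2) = -1343591/ 9129600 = -0.15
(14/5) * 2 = 5.60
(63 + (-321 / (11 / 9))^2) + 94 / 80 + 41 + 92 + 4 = 334826527 / 4840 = 69179.03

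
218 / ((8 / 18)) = 981 / 2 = 490.50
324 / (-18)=-18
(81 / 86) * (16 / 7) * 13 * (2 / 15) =5616 / 1505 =3.73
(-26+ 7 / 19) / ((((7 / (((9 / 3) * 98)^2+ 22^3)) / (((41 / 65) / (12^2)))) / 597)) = -7418399411 / 7980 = -929623.99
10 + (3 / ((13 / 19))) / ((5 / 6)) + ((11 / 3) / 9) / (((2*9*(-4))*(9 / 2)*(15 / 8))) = 6508226 / 426465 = 15.26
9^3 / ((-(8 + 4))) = -243 / 4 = -60.75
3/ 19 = 0.16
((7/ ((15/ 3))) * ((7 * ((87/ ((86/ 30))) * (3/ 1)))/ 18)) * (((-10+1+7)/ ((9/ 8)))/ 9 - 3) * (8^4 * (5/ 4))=-942179840/ 1161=-811524.41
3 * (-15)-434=-479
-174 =-174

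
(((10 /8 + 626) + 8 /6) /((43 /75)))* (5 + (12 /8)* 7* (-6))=-5468675 /86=-63589.24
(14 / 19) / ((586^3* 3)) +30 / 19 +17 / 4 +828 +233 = 1529581097854 / 1433764149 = 1066.83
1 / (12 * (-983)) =-1 / 11796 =-0.00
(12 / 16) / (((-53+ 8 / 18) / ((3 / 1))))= -81 / 1892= -0.04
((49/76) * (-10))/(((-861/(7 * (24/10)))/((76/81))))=392/3321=0.12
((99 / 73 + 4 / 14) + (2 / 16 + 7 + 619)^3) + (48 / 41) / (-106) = 139551247901300883 / 568526336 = 245461360.48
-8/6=-4/3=-1.33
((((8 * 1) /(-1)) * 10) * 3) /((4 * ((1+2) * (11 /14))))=-280 /11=-25.45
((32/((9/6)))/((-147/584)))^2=1396965376/194481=7183.04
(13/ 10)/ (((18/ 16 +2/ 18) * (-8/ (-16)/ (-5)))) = -936/ 89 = -10.52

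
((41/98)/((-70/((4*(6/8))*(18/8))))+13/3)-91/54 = 2.61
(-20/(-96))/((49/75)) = 125/392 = 0.32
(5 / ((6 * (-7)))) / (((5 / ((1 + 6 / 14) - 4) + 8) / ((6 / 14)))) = -45 / 5341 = -0.01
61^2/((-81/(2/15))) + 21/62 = -5.79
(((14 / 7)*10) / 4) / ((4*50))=1 / 40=0.02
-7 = -7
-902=-902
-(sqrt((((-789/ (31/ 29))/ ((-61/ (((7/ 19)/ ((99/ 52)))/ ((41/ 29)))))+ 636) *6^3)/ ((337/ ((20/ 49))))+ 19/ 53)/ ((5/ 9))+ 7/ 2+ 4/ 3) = -9 *sqrt(686163482447279147961168167)/ 10129674412165 - 29/ 6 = -28.11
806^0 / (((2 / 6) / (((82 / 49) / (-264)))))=-41 / 2156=-0.02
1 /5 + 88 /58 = 249 /145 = 1.72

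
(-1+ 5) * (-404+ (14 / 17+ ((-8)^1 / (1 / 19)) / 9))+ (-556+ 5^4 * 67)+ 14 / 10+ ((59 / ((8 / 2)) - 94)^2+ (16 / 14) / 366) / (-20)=164429703089 / 4181184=39326.11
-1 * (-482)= 482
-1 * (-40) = 40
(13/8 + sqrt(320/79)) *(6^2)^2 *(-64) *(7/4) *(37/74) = -580608 *sqrt(395)/79-117936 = -264003.79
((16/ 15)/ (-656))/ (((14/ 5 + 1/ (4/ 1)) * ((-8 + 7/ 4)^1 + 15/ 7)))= 112/ 862845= 0.00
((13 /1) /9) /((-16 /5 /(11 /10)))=-143 /288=-0.50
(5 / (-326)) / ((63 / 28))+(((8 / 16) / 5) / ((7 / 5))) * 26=19001 / 10269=1.85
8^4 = 4096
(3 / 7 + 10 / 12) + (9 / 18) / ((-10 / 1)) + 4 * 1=2189 / 420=5.21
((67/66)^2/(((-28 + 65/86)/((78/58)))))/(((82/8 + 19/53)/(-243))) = 552443274/474111517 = 1.17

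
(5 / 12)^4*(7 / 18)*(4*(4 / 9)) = 4375 / 209952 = 0.02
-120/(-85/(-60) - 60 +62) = -1440/41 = -35.12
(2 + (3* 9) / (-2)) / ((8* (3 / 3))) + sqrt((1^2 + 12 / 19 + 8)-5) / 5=-23 / 16 + 2* sqrt(418) / 95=-1.01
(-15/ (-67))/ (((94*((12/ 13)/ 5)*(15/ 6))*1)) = 65/ 12596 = 0.01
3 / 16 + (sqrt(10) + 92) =sqrt(10) + 1475 / 16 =95.35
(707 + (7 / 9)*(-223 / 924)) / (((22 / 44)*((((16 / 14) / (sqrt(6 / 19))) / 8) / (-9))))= -5877851*sqrt(114) / 1254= -50046.47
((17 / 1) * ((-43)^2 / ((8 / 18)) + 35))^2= 81382966729 / 16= 5086435420.56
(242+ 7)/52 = 249/52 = 4.79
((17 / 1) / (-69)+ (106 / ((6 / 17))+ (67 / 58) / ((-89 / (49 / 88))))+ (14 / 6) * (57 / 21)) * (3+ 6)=28812324243 / 10447888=2757.72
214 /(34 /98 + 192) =10486 /9425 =1.11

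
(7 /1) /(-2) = -7 /2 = -3.50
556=556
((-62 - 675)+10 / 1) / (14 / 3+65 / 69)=-16721 / 129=-129.62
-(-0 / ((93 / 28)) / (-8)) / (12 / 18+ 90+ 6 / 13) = 0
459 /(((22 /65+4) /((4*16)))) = 318240 /47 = 6771.06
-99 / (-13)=99 / 13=7.62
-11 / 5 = -2.20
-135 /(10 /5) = -135 /2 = -67.50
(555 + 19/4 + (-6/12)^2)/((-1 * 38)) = -280/19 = -14.74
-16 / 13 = -1.23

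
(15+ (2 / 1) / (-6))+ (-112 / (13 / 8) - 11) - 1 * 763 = -32302 / 39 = -828.26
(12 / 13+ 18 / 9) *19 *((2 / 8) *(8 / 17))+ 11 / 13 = 1631 / 221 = 7.38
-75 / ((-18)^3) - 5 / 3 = -3215 / 1944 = -1.65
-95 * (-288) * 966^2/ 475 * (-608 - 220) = -222524112384/ 5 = -44504822476.80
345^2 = 119025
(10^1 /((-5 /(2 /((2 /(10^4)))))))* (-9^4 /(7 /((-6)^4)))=170061120000 /7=24294445714.29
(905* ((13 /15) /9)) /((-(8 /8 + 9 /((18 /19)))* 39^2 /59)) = -21358 /66339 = -0.32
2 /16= 1 /8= 0.12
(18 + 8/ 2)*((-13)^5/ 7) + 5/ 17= -138863547/ 119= -1166920.56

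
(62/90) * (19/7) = 589/315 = 1.87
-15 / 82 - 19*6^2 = -56103 / 82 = -684.18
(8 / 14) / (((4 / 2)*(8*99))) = 1 / 2772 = 0.00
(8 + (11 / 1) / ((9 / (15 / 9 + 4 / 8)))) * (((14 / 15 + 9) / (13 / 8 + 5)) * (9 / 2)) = 34270 / 477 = 71.84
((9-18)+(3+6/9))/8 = -2/3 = -0.67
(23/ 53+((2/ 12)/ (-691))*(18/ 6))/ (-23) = -31733/ 1684658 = -0.02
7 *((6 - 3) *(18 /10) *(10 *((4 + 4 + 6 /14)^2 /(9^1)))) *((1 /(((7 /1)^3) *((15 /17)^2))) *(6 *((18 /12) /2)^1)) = 3018027 /60025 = 50.28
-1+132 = 131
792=792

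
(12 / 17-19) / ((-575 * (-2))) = -311 / 19550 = -0.02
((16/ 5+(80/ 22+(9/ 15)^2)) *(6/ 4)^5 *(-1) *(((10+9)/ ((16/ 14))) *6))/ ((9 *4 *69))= -7106589/ 3238400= -2.19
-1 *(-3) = 3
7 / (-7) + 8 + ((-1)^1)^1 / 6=41 / 6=6.83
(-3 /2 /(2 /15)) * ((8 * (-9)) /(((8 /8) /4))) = 3240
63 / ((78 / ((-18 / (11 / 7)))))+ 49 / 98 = -2503 / 286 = -8.75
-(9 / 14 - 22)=299 / 14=21.36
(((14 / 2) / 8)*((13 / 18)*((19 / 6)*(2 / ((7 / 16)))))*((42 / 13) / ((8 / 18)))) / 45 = 1.48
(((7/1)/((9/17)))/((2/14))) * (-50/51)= -2450/27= -90.74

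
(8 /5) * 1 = 1.60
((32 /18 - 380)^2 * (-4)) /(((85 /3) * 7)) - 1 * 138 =-48565834 /16065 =-3023.08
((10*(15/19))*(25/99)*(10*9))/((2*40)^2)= 375/13376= 0.03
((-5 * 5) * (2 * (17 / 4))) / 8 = -425 / 16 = -26.56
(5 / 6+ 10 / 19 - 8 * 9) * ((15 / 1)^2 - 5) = -885830 / 57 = -15540.88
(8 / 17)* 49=392 / 17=23.06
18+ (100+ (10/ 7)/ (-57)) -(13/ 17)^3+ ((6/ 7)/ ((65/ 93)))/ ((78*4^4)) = 49837586974373/ 424049283840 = 117.53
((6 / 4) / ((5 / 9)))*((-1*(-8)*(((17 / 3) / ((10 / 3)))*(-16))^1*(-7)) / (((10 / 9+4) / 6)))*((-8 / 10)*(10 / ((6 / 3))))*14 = -155457792 / 575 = -270361.38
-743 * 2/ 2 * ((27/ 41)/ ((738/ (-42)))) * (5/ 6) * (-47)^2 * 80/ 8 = 861675675/ 1681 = 512597.07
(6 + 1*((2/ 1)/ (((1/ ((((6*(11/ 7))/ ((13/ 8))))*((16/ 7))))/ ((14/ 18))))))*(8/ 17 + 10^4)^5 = 1032478940928282152671470223360/ 387620961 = 2663630311076707104782.89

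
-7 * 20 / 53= -140 / 53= -2.64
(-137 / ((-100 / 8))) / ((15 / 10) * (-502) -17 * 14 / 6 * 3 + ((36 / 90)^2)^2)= -3425 / 272492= -0.01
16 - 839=-823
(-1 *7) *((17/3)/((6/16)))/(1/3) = -952/3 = -317.33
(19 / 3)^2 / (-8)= -361 / 72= -5.01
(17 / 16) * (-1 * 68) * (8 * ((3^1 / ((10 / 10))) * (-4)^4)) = -443904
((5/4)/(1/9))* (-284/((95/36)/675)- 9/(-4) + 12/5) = -248427297/304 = -817195.06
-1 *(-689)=689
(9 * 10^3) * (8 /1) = 72000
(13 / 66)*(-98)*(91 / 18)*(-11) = 57967 / 54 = 1073.46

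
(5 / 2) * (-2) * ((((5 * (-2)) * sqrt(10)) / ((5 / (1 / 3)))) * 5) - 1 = -1 +50 * sqrt(10) / 3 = 51.70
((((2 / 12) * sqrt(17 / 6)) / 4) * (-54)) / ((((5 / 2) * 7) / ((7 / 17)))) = -0.09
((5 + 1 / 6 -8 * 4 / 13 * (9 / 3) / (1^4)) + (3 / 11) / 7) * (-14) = 13087 / 429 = 30.51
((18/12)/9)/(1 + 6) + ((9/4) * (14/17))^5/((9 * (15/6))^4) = 445293574/18635623125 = 0.02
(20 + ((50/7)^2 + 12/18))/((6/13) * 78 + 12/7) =479/252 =1.90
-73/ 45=-1.62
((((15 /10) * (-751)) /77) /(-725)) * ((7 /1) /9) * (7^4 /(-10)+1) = -598547 /159500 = -3.75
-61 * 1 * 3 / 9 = -20.33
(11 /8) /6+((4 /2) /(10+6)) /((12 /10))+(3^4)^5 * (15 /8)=156905298053 /24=6537720752.21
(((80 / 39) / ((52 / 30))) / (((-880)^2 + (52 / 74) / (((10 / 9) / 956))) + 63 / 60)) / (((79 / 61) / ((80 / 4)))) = 0.00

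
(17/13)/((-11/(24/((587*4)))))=-102/83941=-0.00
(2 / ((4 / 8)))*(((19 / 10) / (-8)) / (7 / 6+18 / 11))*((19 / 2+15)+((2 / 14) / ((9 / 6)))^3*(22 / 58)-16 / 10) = -12854164829 / 1656175500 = -7.76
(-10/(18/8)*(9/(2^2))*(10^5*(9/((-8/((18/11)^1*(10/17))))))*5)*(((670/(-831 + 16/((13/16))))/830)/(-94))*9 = 3968493750000/7693899389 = 515.80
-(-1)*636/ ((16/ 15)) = 596.25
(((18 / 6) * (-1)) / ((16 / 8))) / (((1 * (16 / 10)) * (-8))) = 15 / 128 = 0.12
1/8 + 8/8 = 1.12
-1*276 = -276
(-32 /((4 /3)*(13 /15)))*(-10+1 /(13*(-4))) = 46890 /169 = 277.46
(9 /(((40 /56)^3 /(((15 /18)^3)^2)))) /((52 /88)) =14.00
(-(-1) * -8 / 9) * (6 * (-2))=32 / 3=10.67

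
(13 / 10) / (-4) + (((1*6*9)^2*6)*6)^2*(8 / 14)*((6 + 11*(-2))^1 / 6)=-4701849845851 / 280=-16792320878.04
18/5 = 3.60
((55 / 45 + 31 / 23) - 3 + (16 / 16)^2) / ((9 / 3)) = 118 / 621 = 0.19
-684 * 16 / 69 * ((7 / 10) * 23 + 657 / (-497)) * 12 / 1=-1607607936 / 57155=-28127.16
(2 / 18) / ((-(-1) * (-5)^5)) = -1 / 28125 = -0.00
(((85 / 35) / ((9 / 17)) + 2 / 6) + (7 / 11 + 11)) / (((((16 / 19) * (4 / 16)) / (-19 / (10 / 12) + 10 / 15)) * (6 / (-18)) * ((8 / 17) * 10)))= 153803233 / 138600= 1109.69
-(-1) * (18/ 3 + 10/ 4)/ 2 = 4.25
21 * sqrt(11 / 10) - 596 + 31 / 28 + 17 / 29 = -482577 / 812 + 21 * sqrt(110) / 10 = -572.28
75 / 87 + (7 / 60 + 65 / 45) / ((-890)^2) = 0.86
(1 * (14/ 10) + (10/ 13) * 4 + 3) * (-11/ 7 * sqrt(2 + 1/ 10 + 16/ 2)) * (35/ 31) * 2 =-84.32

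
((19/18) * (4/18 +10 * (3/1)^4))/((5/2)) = 138548/405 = 342.09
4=4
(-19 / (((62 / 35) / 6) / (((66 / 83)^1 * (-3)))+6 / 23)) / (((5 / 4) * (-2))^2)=-7268184 / 327805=-22.17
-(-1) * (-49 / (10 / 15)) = -147 / 2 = -73.50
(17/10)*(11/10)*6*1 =561/50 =11.22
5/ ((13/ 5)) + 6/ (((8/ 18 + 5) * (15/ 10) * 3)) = 1381/ 637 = 2.17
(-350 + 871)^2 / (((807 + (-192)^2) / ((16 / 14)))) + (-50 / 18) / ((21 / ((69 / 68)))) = 435771437 / 53794188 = 8.10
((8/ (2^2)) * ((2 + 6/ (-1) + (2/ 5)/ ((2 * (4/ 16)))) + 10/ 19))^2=258064/ 9025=28.59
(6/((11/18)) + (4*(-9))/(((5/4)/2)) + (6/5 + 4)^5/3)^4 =250193251364179481086119692022016/113098239898681640625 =2212176348529.50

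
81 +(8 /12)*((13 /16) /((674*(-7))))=9171779 /113232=81.00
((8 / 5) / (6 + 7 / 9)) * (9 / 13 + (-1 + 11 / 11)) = 648 / 3965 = 0.16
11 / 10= 1.10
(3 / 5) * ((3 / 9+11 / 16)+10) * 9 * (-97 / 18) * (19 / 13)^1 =-974947 / 2080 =-468.72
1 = 1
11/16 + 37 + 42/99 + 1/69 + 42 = 80.13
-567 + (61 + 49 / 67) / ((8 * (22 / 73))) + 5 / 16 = -580041 / 1072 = -541.08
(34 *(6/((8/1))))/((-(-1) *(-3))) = -17/2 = -8.50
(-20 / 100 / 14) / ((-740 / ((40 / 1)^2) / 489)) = 3912 / 259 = 15.10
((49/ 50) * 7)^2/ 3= 117649/ 7500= 15.69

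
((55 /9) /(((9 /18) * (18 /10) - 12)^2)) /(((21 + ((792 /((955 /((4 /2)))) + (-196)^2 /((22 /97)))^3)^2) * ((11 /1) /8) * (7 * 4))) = 1343929046356033790640625000 /24635168725672418806738224941746011143309663070355150198712283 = 0.00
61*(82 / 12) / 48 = 2501 / 288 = 8.68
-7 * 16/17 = -112/17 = -6.59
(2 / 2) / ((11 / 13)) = 13 / 11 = 1.18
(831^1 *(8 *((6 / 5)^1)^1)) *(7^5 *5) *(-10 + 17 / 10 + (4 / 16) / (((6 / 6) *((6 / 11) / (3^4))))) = 96621056406 / 5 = 19324211281.20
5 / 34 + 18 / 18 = 39 / 34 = 1.15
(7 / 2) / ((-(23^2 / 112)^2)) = -43904 / 279841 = -0.16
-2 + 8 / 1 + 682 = 688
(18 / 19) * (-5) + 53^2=53281 / 19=2804.26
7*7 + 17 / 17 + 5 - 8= 47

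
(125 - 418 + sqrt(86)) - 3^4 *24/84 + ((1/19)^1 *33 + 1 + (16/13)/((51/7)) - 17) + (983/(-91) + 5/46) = -1382894243/4056234 + sqrt(86) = -331.66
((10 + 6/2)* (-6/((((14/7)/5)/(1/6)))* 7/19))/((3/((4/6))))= -455/171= -2.66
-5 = -5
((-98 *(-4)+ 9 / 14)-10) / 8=5357 / 112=47.83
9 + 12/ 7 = 75/ 7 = 10.71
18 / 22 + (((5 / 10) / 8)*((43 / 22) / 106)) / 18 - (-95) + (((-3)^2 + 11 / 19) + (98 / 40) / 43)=289318931399 / 2743551360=105.45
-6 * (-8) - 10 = 38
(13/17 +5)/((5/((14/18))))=686/765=0.90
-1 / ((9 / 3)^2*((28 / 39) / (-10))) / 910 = 1 / 588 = 0.00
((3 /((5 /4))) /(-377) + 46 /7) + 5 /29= 6.74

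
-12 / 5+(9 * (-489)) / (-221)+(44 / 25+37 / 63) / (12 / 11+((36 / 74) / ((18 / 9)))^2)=117883761388 / 6028310925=19.56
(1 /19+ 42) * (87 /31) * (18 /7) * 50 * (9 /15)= 37537020 /4123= 9104.30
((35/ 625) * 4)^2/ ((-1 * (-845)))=784/ 13203125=0.00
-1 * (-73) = 73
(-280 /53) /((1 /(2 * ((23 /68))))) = -3220 /901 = -3.57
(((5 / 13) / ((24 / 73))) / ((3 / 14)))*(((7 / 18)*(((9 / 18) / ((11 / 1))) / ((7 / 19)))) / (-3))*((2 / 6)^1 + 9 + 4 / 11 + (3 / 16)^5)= -0.85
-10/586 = -5/293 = -0.02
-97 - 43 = -140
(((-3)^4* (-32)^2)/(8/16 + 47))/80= 10368/475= 21.83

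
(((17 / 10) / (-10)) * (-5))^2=289 / 400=0.72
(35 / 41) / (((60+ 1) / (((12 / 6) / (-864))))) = -0.00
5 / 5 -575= -574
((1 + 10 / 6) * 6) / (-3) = -16 / 3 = -5.33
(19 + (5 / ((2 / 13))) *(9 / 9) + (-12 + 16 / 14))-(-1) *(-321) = -280.36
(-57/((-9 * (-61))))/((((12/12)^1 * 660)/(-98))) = 931/60390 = 0.02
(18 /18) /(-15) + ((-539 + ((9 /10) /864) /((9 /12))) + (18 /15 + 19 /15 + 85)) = -325151 /720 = -451.60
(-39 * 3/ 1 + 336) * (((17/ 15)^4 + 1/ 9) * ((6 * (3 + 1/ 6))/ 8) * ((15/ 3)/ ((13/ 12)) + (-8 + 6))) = 1050986767/ 438750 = 2395.41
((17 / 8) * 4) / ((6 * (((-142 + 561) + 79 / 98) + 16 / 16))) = 833 / 247434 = 0.00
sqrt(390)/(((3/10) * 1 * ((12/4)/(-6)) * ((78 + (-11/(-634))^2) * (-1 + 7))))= -4019560 * sqrt(390)/282174201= -0.28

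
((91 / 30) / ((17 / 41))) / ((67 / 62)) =115661 / 17085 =6.77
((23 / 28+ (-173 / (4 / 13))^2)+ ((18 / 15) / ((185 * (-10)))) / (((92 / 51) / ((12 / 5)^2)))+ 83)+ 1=94183113311229 / 297850000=316209.88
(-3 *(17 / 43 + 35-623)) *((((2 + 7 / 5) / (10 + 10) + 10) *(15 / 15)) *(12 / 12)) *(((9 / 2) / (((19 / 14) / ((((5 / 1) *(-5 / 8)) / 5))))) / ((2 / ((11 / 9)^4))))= -292617910277 / 7058880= -41453.87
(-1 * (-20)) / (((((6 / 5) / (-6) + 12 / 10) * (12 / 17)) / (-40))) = -3400 / 3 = -1133.33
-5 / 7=-0.71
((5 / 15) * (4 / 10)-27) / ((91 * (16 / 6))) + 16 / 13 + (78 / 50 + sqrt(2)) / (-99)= 663241 / 600600-sqrt(2) / 99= 1.09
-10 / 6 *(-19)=95 / 3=31.67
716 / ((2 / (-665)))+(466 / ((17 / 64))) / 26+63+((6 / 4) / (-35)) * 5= -736185553 / 3094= -237939.74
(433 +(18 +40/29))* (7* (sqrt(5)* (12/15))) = 367332* sqrt(5)/145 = 5664.68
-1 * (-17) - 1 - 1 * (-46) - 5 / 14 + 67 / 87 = 76019 / 1218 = 62.41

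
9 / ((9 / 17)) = 17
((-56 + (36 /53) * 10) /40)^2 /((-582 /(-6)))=106276 /6811825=0.02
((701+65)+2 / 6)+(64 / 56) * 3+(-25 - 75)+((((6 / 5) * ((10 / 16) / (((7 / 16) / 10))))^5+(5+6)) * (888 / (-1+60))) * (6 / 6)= 66291329746163 / 2974839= 22284005.87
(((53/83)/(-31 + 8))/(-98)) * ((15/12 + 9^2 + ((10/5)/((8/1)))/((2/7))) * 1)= 5035/213808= 0.02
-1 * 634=-634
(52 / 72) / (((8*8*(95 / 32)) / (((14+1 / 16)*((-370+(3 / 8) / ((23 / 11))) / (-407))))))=0.05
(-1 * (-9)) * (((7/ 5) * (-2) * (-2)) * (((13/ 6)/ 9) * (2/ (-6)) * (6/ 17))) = -364/ 255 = -1.43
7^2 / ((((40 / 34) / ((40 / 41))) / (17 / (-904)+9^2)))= 60981431 / 18532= 3290.60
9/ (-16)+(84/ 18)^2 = 3055/ 144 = 21.22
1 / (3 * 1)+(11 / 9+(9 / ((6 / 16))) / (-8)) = -13 / 9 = -1.44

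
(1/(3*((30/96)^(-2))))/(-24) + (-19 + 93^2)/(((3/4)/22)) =4665999335/18432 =253146.67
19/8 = 2.38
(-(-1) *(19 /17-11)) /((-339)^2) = -56 /651219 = -0.00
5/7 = 0.71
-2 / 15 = -0.13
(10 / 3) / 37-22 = -2432 / 111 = -21.91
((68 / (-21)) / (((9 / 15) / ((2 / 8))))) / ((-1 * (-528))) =-85 / 33264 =-0.00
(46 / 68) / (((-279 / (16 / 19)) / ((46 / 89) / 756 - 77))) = 238317812 / 1515858057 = 0.16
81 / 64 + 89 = 5777 / 64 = 90.27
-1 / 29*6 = -6 / 29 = -0.21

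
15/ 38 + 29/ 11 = 1267/ 418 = 3.03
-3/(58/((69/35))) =-207/2030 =-0.10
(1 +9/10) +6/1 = 79/10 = 7.90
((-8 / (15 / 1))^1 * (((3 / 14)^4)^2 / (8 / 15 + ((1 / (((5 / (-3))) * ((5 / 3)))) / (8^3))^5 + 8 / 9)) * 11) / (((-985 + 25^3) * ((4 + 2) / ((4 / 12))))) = -107629196083200000000 / 1546585638440789681661251897299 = -0.00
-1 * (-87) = 87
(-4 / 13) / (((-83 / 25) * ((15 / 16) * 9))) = 320 / 29133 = 0.01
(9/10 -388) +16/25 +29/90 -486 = -196231/225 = -872.14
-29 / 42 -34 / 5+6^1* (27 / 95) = -23083 / 3990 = -5.79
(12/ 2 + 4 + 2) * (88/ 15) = 352/ 5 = 70.40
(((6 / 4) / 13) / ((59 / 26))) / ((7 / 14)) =6 / 59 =0.10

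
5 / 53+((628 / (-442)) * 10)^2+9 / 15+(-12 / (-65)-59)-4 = 1808769701 / 12942865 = 139.75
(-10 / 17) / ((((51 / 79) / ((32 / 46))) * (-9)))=12640 / 179469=0.07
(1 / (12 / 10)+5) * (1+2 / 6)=70 / 9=7.78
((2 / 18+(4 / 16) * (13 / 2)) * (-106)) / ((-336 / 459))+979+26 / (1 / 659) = 8227249 / 448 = 18364.40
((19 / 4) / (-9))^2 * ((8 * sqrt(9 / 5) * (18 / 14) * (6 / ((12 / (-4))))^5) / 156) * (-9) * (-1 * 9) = -12996 * sqrt(5) / 455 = -63.87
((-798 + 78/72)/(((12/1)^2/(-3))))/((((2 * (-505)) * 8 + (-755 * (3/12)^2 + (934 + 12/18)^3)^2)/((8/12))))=2065608/124425092100139087137601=0.00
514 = 514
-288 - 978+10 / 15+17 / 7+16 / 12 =-8831 / 7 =-1261.57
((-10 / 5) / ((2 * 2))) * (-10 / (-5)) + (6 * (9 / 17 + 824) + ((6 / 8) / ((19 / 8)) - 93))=1567678 / 323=4853.49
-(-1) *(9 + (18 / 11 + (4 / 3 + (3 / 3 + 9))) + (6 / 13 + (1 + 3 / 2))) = 21391 / 858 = 24.93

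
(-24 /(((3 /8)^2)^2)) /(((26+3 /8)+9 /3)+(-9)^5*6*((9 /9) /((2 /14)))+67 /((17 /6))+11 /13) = 57933824 /118385477235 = 0.00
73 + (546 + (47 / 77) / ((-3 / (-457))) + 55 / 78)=712.69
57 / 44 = 1.30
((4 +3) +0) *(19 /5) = 133 /5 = 26.60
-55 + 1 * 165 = 110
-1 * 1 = -1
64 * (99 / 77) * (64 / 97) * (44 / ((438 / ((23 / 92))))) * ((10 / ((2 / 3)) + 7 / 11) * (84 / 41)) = 12681216 / 290321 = 43.68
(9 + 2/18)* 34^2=94792/9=10532.44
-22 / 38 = -11 / 19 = -0.58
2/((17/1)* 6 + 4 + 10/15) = 3/160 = 0.02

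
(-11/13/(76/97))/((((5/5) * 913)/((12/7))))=-291/143507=-0.00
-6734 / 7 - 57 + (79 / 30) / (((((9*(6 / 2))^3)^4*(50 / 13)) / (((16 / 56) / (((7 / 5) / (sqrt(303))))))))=-1019 + 1027*sqrt(303) / 1103195569432943539350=-1019.00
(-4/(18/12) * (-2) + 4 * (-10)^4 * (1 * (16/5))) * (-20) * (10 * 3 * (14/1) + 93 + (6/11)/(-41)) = -592298598080/451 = -1313300660.93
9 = 9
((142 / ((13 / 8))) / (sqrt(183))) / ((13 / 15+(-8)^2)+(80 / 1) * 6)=5680 * sqrt(183) / 6481189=0.01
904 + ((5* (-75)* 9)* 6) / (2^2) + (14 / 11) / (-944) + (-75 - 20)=-22084179 / 5192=-4253.50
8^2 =64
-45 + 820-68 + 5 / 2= 1419 / 2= 709.50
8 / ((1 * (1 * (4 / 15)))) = 30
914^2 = 835396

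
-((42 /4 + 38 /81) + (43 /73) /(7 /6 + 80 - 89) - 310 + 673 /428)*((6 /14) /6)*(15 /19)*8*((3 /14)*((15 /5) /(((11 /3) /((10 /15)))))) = 176952039515 /11278935591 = 15.69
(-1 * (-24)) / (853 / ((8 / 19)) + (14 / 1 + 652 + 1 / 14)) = 1344 / 150749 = 0.01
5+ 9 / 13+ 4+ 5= 191 / 13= 14.69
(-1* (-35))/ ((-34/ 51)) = -105/ 2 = -52.50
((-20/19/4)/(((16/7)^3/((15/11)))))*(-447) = 11499075/856064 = 13.43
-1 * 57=-57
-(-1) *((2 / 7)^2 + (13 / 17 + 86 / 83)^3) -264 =-258.08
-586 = -586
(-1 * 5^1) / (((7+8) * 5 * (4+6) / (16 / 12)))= -2 / 225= -0.01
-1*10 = -10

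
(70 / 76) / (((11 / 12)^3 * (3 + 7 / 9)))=136080 / 429913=0.32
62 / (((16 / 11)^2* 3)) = 3751 / 384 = 9.77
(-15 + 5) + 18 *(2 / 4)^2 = -11 / 2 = -5.50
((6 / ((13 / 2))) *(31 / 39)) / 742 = 62 / 62699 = 0.00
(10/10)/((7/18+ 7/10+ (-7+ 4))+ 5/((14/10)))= 315/523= 0.60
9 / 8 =1.12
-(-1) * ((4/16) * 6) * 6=9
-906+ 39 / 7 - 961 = -13030 / 7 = -1861.43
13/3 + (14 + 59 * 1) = 232/3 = 77.33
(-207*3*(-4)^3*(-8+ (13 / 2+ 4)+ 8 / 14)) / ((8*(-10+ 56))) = 2322 / 7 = 331.71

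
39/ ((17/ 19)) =741/ 17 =43.59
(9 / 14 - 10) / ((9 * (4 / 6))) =-131 / 84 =-1.56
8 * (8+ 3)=88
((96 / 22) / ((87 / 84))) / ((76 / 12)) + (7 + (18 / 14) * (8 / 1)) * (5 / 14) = 4062041 / 593978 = 6.84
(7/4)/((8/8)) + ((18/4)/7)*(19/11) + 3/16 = 3755/1232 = 3.05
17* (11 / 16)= 187 / 16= 11.69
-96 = -96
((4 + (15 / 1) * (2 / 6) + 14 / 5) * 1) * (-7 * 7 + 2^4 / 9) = -557.22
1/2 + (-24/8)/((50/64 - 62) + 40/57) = 121327/220766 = 0.55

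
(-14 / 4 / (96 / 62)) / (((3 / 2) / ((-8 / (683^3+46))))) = 217 / 5735016594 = 0.00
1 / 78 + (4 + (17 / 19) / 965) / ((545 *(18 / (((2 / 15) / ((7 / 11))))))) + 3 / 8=3494962537 / 9009819000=0.39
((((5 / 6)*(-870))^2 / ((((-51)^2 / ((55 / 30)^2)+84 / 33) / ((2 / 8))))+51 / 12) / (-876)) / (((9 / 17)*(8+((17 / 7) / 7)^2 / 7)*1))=-18628213931887 / 399197960254080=-0.05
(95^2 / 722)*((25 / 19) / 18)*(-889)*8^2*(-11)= 97790000 / 171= 571871.35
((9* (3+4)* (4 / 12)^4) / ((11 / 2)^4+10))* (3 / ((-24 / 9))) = -14 / 14801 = -0.00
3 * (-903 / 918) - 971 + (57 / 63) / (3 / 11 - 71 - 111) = -463371235 / 475762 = -973.96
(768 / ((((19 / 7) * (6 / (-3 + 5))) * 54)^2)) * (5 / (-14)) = -1120 / 789507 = -0.00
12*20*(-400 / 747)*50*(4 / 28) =-1600000 / 1743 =-917.96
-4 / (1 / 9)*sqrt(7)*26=-936*sqrt(7)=-2476.42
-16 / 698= -8 / 349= -0.02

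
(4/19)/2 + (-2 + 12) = 192/19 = 10.11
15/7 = 2.14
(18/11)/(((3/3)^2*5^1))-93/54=-1381/990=-1.39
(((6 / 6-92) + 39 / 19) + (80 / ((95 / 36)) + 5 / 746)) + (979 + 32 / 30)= 195907739 / 212610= 921.44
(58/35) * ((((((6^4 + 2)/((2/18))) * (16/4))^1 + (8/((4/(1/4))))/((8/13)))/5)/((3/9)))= 65046507/1400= 46461.79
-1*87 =-87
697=697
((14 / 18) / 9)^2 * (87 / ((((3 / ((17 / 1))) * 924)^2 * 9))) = 8381 / 3086609328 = 0.00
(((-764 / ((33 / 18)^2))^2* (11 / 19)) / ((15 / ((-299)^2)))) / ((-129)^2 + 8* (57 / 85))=127743998923008 / 11927480983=10710.06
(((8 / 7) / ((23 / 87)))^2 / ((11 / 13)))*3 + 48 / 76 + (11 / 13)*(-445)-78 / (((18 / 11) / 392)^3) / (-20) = 4587736948841416763 / 85569238755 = 53614324.68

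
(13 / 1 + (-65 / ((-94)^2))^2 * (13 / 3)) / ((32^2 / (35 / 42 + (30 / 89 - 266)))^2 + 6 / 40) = 0.86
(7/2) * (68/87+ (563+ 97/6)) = 235459/116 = 2029.82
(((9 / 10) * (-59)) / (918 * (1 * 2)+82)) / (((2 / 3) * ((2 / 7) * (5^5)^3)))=-1593 / 334472656250000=-0.00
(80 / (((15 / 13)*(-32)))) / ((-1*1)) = 13 / 6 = 2.17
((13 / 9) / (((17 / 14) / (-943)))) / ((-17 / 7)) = 1201382 / 2601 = 461.89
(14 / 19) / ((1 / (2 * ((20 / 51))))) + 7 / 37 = 27503 / 35853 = 0.77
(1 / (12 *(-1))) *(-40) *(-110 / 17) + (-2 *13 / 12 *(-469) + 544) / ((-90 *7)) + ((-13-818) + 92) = -49033277 / 64260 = -763.05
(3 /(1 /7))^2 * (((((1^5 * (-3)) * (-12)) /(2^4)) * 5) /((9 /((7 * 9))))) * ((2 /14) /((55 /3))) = 11907 /44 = 270.61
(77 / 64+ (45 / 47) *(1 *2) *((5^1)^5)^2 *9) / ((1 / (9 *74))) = 168581251205127 / 1504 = 112088597875.75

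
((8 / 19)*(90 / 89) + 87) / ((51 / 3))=147837 / 28747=5.14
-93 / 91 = -1.02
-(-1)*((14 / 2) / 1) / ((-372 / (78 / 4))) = -91 / 248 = -0.37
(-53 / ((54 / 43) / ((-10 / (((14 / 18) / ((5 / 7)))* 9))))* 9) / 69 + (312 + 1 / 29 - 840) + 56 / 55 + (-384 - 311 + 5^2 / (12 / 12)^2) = -19273440608 / 16178085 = -1191.33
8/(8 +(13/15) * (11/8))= 960/1103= 0.87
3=3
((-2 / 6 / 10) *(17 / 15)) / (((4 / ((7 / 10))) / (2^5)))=-238 / 1125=-0.21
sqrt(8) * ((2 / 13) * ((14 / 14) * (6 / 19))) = 24 * sqrt(2) / 247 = 0.14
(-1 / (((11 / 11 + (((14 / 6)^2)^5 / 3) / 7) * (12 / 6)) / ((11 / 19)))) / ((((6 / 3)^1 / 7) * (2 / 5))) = -6200145 / 560061328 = -0.01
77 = 77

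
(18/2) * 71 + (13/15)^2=639.75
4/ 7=0.57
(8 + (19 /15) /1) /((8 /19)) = 2641 /120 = 22.01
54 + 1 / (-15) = 809 / 15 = 53.93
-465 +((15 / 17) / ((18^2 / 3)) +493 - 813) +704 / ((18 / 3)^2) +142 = -127181 / 204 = -623.44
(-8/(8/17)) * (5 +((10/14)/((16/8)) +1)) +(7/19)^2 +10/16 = -2169393/20216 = -107.31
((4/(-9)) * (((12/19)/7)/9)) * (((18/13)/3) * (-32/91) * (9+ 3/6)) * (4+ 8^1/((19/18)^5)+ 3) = 16614009344/184541182371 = 0.09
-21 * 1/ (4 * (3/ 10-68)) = 105/ 1354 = 0.08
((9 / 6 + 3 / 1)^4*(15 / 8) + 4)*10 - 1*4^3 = 490539 / 64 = 7664.67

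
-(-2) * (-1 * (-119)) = 238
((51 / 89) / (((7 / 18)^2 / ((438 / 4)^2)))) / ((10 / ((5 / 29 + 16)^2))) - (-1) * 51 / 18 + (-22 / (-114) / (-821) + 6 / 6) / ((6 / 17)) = 62431586714651752 / 52540629795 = 1188253.49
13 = 13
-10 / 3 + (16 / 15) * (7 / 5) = -46 / 25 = -1.84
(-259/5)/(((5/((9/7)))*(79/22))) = -7326/1975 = -3.71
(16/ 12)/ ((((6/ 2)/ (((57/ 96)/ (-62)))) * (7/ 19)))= -361/ 31248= -0.01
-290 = -290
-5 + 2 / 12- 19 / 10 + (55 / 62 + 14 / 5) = -2833 / 930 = -3.05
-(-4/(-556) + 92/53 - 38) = 267105/7367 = 36.26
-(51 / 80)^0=-1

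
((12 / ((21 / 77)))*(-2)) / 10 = -44 / 5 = -8.80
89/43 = 2.07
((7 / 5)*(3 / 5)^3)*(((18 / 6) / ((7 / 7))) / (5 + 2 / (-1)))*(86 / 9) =2.89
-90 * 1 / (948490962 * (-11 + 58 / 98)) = 49 / 5374782118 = 0.00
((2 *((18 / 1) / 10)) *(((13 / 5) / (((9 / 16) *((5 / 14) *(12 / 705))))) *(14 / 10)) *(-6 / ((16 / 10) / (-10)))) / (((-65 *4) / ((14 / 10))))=-773.81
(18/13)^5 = 1889568/371293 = 5.09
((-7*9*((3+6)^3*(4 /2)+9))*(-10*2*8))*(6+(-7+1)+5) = 73936800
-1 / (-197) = 1 / 197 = 0.01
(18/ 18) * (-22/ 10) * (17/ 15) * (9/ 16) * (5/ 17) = -0.41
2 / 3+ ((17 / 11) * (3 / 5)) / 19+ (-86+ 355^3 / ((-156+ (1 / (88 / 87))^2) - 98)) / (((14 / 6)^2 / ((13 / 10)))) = -2542773221821942 / 60198861261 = -42239.56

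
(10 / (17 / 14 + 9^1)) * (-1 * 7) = -980 / 143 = -6.85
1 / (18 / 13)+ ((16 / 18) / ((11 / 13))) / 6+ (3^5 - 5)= 141905 / 594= 238.90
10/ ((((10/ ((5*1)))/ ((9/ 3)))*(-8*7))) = -15/ 56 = -0.27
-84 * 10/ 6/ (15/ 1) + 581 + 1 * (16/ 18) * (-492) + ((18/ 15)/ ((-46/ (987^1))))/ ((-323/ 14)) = 15093797/ 111435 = 135.45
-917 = -917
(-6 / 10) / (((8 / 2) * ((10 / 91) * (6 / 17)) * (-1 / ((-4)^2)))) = 1547 / 25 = 61.88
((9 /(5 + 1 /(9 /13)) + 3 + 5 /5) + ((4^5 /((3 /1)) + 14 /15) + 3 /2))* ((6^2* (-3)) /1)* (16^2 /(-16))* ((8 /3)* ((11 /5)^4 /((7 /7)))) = 3415699854336 /90625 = 37690481.15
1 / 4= 0.25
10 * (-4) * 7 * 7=-1960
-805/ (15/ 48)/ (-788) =644/ 197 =3.27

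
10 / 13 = 0.77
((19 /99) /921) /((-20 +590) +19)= 1 /2826549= 0.00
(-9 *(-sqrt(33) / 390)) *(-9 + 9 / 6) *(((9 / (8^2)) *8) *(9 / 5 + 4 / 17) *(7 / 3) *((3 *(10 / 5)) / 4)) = -98091 *sqrt(33) / 70720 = -7.97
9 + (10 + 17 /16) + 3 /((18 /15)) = 361 /16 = 22.56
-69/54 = -1.28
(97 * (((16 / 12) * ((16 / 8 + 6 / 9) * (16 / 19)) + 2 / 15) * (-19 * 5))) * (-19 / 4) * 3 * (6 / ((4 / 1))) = 2464091 / 4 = 616022.75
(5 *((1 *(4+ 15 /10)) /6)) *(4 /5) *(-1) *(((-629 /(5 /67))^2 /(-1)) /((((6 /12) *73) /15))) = 107048531.17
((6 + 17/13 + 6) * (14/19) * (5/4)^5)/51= 3784375/6449664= 0.59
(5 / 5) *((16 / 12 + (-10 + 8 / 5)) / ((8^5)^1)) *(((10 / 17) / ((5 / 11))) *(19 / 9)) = -11077 / 18800640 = -0.00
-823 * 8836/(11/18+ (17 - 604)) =130896504/10555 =12401.37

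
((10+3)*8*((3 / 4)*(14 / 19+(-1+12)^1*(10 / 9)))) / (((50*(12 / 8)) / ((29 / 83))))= 1670864 / 354825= 4.71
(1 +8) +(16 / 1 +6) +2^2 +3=38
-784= -784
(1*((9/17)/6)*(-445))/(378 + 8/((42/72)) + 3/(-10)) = -15575/155261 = -0.10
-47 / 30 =-1.57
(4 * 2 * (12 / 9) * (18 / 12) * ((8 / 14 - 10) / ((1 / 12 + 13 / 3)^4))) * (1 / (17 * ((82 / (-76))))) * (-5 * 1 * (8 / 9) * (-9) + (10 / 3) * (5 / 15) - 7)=28383657984 / 38497656799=0.74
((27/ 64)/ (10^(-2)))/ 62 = 675/ 992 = 0.68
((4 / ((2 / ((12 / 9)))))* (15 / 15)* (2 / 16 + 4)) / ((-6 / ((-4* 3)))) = 22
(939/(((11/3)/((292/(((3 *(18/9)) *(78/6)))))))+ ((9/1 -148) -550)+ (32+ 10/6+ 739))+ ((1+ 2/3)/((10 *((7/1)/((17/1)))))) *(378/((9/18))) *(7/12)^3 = 5047811/4576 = 1103.11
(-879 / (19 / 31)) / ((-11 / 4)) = 108996 / 209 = 521.51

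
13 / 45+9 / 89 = 1562 / 4005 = 0.39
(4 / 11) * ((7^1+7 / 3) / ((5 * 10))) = 56 / 825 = 0.07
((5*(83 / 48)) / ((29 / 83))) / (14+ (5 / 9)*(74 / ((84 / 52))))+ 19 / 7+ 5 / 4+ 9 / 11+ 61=17690750551 / 266387968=66.41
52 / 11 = 4.73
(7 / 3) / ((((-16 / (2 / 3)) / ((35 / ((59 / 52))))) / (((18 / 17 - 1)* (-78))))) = 41405 / 3009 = 13.76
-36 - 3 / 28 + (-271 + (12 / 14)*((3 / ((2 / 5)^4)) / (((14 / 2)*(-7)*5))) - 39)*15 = -12875553 / 2744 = -4692.26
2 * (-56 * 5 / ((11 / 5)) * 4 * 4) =-44800 / 11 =-4072.73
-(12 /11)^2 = -144 /121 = -1.19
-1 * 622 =-622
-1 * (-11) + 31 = 42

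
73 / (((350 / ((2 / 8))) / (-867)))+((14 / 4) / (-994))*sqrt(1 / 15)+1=-61891 / 1400 - sqrt(15) / 4260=-44.21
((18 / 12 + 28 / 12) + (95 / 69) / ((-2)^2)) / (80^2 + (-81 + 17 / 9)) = 3459 / 5233696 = 0.00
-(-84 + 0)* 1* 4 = 336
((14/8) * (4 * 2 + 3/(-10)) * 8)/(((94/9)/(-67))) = -325017/470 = -691.53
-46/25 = -1.84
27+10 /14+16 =306 /7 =43.71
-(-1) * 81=81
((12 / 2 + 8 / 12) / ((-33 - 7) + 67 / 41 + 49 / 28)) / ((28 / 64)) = -10496 / 25221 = -0.42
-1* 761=-761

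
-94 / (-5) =94 / 5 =18.80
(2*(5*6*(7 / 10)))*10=420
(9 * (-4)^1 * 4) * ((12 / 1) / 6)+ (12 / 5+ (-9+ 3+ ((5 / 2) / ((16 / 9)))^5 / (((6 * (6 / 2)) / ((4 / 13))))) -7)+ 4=-321164393559 / 1090519040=-294.51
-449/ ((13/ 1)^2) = -449/ 169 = -2.66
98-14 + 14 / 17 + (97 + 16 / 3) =9545 / 51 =187.16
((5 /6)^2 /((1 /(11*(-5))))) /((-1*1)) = 38.19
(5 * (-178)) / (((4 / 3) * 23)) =-1335 / 46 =-29.02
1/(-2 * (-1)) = 1/2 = 0.50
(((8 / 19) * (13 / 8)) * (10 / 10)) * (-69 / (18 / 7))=-2093 / 114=-18.36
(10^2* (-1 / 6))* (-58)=966.67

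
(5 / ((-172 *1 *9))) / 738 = -5 / 1142424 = -0.00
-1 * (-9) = 9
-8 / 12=-2 / 3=-0.67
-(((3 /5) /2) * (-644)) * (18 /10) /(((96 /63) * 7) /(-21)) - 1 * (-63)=-248661 /400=-621.65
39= 39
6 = 6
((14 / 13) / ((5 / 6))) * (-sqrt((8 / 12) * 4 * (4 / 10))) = -112 * sqrt(15) / 325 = -1.33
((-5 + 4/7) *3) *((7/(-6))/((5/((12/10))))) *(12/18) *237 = 14694/25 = 587.76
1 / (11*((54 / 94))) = 47 / 297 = 0.16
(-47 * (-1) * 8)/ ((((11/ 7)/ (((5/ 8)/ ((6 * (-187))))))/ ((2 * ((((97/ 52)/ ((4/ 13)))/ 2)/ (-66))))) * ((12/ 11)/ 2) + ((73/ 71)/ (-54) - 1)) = 4894177680/ 218033738359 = 0.02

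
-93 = -93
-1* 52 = -52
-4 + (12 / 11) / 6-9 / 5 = -309 / 55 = -5.62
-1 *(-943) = 943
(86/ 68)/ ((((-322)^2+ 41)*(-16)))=-43/ 56426400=-0.00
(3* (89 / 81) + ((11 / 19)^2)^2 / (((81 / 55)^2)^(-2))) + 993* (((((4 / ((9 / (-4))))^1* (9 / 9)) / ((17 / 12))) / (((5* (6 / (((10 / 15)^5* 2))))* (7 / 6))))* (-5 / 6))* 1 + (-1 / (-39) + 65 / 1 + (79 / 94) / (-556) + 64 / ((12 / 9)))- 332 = -995385921211296434653 / 4800814310814795000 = -207.34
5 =5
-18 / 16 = -1.12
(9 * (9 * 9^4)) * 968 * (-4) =-2057739552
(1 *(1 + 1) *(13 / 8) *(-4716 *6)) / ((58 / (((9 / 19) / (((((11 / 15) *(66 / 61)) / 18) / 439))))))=-498686705595 / 66671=-7479814.40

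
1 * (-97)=-97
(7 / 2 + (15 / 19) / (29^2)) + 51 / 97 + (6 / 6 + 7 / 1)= 37281917 / 3099926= 12.03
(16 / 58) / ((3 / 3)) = 8 / 29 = 0.28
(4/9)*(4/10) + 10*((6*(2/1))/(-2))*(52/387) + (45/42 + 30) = 628141/27090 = 23.19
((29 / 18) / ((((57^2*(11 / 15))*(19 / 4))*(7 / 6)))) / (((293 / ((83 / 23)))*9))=48140 / 288291609837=0.00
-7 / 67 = -0.10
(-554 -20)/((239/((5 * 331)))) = -949970/239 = -3974.77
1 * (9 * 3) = 27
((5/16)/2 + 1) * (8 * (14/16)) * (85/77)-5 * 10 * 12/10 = -17975/352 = -51.07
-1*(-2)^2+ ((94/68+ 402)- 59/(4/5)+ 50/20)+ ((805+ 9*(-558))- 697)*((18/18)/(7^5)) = 53525777/163268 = 327.84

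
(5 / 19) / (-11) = -5 / 209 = -0.02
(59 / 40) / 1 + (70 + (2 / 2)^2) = 2899 / 40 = 72.48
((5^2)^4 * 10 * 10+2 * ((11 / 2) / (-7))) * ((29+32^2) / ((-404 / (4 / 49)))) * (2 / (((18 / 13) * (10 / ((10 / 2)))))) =-6002632.87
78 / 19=4.11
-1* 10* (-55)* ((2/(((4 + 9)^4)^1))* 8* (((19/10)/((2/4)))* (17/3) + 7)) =753280/85683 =8.79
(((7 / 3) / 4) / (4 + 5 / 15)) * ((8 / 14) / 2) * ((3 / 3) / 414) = 1 / 10764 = 0.00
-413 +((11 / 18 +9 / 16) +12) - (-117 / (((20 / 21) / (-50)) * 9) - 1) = -155711 / 144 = -1081.33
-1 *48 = -48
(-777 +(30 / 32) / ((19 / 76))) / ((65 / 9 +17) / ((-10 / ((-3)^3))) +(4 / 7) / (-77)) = -8335635 / 704932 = -11.82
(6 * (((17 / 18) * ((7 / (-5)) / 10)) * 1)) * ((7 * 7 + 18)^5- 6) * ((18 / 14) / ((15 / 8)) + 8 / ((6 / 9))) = -1698457377058 / 125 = -13587659016.46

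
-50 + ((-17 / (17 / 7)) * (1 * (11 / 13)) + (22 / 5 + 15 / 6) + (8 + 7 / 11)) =-57753 / 1430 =-40.39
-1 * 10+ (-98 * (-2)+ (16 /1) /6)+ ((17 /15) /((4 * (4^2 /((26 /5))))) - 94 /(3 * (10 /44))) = 122141 /2400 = 50.89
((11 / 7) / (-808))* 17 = -187 / 5656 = -0.03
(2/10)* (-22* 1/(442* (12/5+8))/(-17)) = 11/195364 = 0.00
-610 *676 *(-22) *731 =6631573520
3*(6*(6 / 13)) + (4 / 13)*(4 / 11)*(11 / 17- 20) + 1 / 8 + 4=10.27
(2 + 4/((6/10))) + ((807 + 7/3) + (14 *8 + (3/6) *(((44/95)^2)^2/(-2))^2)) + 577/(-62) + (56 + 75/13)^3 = 213806289149578574511037153/903671506276083593750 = 236597.36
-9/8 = -1.12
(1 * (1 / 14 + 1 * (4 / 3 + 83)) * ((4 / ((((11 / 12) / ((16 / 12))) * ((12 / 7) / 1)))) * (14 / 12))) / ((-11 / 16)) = -1588160 / 3267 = -486.12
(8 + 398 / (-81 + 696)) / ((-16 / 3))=-2659 / 1640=-1.62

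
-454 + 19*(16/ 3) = -1058/ 3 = -352.67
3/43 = 0.07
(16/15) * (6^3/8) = 144/5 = 28.80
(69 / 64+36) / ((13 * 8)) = 2373 / 6656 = 0.36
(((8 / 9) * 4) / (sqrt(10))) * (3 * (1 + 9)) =32 * sqrt(10) / 3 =33.73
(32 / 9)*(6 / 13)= 64 / 39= 1.64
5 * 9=45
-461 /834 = -0.55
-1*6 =-6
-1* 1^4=-1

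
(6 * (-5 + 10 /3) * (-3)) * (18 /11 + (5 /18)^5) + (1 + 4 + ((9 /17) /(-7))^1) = 22287752293 /412240752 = 54.06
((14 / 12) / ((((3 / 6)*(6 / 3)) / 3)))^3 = 343 / 8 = 42.88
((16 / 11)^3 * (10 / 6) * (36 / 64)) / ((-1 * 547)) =-3840 / 728057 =-0.01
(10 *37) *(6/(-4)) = -555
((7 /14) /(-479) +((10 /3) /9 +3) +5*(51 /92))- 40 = -40286579 /1189836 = -33.86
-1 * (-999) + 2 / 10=999.20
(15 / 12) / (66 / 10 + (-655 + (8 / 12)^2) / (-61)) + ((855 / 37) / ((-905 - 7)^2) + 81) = 173523551609 / 2140359424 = 81.07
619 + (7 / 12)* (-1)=7421 / 12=618.42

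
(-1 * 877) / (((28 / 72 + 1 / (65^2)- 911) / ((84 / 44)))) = 1400612850 / 761771527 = 1.84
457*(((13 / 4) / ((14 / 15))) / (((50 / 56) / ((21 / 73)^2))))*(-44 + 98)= 212218461 / 26645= 7964.66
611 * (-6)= -3666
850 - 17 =833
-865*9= -7785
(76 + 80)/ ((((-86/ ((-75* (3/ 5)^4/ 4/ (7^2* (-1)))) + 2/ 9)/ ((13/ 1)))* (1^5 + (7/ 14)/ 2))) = -985608/ 1053365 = -0.94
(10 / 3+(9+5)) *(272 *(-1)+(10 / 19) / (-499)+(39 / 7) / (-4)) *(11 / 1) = -3459519635 / 66367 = -52127.11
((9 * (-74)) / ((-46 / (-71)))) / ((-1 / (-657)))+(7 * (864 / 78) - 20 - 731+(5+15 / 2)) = -404264981 / 598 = -676028.40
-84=-84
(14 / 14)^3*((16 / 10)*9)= 72 / 5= 14.40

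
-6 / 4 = -3 / 2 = -1.50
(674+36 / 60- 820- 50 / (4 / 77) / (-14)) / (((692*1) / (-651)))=997983 / 13840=72.11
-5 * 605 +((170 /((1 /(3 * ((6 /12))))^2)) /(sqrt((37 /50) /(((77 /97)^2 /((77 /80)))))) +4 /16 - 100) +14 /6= -37469 /12 +7650 * sqrt(28490) /3589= -2762.64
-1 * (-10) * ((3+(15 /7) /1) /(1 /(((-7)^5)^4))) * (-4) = -16414409066937325920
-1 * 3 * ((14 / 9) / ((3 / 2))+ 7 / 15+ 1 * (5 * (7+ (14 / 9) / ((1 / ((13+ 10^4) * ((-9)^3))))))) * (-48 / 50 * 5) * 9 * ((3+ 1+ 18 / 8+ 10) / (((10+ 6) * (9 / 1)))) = -49818898493 / 60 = -830314974.88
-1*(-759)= 759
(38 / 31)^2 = 1.50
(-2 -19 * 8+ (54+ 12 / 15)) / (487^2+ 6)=-496 / 1185875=-0.00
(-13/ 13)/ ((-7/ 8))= 8/ 7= 1.14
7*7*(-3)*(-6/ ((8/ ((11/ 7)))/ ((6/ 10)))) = 2079/ 20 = 103.95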